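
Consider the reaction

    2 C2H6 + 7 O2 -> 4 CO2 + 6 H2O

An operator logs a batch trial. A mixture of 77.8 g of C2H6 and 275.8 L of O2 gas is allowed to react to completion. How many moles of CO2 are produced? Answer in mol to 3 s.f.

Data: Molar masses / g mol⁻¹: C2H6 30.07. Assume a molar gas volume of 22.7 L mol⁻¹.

n(C2H6) = 77.80 / 30.07 = 2.587 mol
n(O2) = 275.8 / 22.7 = 12.15 mol
n/ν for C2H6 = 2.587/2 = 1.294
n/ν for O2 = 12.15/7 = 1.736
Smallest n/ν is C2H6 → limiting reagent.
n(CO2) = (4/2) × 2.587 = 5.174 mol

5.17 mol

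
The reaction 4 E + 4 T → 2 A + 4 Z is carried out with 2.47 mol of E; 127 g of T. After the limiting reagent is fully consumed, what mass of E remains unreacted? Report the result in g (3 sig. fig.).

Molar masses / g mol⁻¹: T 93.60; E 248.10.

n(E) = 2.470 mol
n(T) = 127.0 / 93.60 = 1.357 mol
n/ν for E = 2.470/4 = 0.6175
n/ν for T = 1.357/4 = 0.3393
Smallest n/ν is T → limiting reagent.
E consumed = (4/4) × 1.357 = 1.357 mol
E remaining = 2.470 − 1.357 = 1.113 mol
mass = 1.113 × 248.10 = 276.1 g

276 g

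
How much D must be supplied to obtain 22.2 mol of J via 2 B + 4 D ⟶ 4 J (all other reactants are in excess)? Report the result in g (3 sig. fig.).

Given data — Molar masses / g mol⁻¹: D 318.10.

n(J) = 22.20 mol
n(D) = (4/4) × 22.20 = 22.20 mol
mass = 22.20 × 318.10 = 7062 g

7060 g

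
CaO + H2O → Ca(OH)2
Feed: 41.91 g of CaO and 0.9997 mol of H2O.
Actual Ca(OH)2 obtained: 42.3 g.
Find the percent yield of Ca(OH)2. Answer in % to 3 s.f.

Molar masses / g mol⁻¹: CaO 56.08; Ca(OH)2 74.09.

n(CaO) = 41.91 / 56.08 = 0.7473 mol
n(H2O) = 0.9997 mol
n/ν for CaO = 0.7473/1 = 0.7473
n/ν for H2O = 0.9997/1 = 0.9997
Smallest n/ν is CaO → limiting reagent.
theoretical n(Ca(OH)2) = (1/1) × 0.7473 = 0.7473 mol → 55.37 g
% yield = 42.3 / 55.37 × 100 = 76.40 %

76.4 %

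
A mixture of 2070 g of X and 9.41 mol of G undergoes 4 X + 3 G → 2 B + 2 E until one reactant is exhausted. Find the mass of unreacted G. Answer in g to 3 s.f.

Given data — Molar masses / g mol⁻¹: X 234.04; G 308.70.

n(X) = 2070 / 234.04 = 8.845 mol
n(G) = 9.410 mol
n/ν for X = 8.845/4 = 2.211
n/ν for G = 9.410/3 = 3.137
Smallest n/ν is X → limiting reagent.
G consumed = (3/4) × 8.845 = 6.634 mol
G remaining = 9.410 − 6.634 = 2.776 mol
mass = 2.776 × 308.70 = 857.0 g

857 g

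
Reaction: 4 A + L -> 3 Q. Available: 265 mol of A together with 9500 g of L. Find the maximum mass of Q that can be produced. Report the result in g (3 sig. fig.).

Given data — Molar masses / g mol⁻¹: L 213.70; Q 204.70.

n(A) = 265.0 mol
n(L) = 9500 / 213.70 = 44.45 mol
n/ν for A = 265.0/4 = 66.25
n/ν for L = 44.45/1 = 44.45
Smallest n/ν is L → limiting reagent.
n(Q) = (3/1) × 44.45 = 133.4 mol
mass = 133.4 × 204.70 = 27310 g

27300 g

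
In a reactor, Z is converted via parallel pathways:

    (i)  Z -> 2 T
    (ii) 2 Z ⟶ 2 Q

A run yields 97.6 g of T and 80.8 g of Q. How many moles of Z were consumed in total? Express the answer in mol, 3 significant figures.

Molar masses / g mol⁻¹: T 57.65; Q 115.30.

1.55 mol

n(T) = 97.6 / 57.65 = 1.693 mol
n(Q) = 80.8 / 115.30 = 0.7008 mol
n(Z) via (i) = (1/2)×1.693 = 0.8465 mol
n(Z) via (ii) = (2/2)×0.7008 = 0.7008 mol
total n(Z) = 0.8465 + 0.7008 = 1.547 mol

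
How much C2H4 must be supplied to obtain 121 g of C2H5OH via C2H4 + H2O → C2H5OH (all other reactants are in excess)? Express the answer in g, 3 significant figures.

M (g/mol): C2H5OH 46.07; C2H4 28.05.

n(C2H5OH) = 121 / 46.07 = 2.626 mol
n(C2H4) = (1/1) × 2.626 = 2.626 mol
mass = 2.626 × 28.05 = 73.66 g

73.7 g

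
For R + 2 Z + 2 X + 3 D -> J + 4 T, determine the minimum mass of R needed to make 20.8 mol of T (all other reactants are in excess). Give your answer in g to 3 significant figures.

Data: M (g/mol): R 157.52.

n(T) = 20.80 mol
n(R) = (1/4) × 20.80 = 5.200 mol
mass = 5.200 × 157.52 = 819.1 g

819 g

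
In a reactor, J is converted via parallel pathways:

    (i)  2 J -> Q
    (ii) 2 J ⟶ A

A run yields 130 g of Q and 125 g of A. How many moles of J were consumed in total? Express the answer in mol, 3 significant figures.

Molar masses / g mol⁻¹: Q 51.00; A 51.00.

10.0 mol

n(Q) = 130 / 51.00 = 2.549 mol
n(A) = 125 / 51.00 = 2.451 mol
n(J) via (i) = (2/1)×2.549 = 5.098 mol
n(J) via (ii) = (2/1)×2.451 = 4.902 mol
total n(J) = 5.098 + 4.902 = 10.00 mol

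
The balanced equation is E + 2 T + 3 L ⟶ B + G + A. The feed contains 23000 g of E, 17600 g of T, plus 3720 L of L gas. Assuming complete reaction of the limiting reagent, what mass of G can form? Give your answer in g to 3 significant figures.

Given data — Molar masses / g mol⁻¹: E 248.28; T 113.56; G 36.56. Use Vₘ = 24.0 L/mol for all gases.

n(E) = 23000 / 248.28 = 92.64 mol
n(T) = 17600 / 113.56 = 155.0 mol
n(L) = 3720 / 24.0 = 155.0 mol
n/ν → E: 92.64, T: 77.50, L: 51.67; L is limiting.
n(G) = (1/3) × 155.0 = 51.67 mol
mass = 51.67 × 36.56 = 1889 g

1890 g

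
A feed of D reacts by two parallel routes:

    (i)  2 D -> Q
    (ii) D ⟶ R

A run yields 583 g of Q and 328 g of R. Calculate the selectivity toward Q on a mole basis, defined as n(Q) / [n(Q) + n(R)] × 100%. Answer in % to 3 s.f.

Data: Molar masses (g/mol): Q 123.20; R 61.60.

n(Q) = 583 / 123.20 = 4.732 mol
n(R) = 328 / 61.60 = 5.325 mol
selectivity = 4.732/(4.732+5.325) × 100 = 47.05 %

47.1 %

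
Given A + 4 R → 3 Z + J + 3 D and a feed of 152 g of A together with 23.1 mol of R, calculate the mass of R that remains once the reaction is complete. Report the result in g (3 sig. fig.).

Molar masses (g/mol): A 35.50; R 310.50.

1850 g

n(A) = 152.0 / 35.50 = 4.282 mol
n(R) = 23.10 mol
n/ν for A = 4.282/1 = 4.282
n/ν for R = 23.10/4 = 5.775
Smallest n/ν is A → limiting reagent.
R consumed = (4/1) × 4.282 = 17.13 mol
R remaining = 23.10 − 17.13 = 5.970 mol
mass = 5.970 × 310.50 = 1854 g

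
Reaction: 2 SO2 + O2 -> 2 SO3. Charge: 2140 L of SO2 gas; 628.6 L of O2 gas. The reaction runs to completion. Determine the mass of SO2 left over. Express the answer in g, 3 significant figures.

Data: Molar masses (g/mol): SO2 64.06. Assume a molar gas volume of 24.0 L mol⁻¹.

2360 g

n(SO2) = 2140 / 24.0 = 89.17 mol
n(O2) = 628.6 / 24.0 = 26.19 mol
n/ν for SO2 = 89.17/2 = 44.59
n/ν for O2 = 26.19/1 = 26.19
Smallest n/ν is O2 → limiting reagent.
SO2 consumed = (2/1) × 26.19 = 52.38 mol
SO2 remaining = 89.17 − 52.38 = 36.79 mol
mass = 36.79 × 64.06 = 2357 g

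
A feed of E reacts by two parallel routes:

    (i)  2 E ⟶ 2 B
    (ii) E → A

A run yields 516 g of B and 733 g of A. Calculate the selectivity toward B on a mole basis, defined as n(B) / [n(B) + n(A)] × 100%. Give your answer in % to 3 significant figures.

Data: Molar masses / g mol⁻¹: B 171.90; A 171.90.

n(B) = 516 / 171.90 = 3.002 mol
n(A) = 733 / 171.90 = 4.264 mol
selectivity = 3.002/(3.002+4.264) × 100 = 41.32 %

41.3 %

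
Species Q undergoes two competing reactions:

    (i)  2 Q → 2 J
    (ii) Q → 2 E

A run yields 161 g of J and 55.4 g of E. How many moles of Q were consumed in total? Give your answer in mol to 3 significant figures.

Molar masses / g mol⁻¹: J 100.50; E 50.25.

n(J) = 161 / 100.50 = 1.602 mol
n(E) = 55.4 / 50.25 = 1.102 mol
n(Q) via (i) = (2/2)×1.602 = 1.602 mol
n(Q) via (ii) = (1/2)×1.102 = 0.5510 mol
total n(Q) = 1.602 + 0.5510 = 2.153 mol

2.15 mol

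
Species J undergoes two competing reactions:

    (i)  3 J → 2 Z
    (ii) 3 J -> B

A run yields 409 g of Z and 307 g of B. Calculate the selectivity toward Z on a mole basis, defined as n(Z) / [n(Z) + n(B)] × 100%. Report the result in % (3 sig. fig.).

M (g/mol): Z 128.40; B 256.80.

n(Z) = 409 / 128.40 = 3.185 mol
n(B) = 307 / 256.80 = 1.195 mol
selectivity = 3.185/(3.185+1.195) × 100 = 72.72 %

72.7 %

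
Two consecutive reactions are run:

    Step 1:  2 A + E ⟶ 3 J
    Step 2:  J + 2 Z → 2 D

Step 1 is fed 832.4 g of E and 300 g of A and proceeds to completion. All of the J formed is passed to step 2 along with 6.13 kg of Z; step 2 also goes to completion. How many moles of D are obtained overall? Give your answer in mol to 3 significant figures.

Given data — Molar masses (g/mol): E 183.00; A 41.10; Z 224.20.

Step 1:
n(E) = 832.4 / 183.00 = 4.549 mol
n(A) = 300.0 / 41.10 = 7.299 mol
n/ν → E: 4.549, A: 3.650; A is limiting.
n(J) produced = (3/2) × 7.299 = 10.95 mol
Step 2:
n(J) available = 10.95 mol
n(Z) = 6.130×1000 / 224.20 = 27.34 mol
n/ν → J: 10.95, Z: 13.67; J is limiting.
n(D) = (2/1) × 10.95 = 21.90 mol

21.9 mol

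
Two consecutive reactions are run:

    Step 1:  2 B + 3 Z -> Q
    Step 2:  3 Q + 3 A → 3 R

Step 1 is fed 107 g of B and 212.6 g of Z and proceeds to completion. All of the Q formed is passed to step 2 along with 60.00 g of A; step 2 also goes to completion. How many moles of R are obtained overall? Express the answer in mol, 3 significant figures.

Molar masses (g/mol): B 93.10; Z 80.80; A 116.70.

Step 1:
n(B) = 107.0 / 93.10 = 1.149 mol
n(Z) = 212.6 / 80.80 = 2.631 mol
n/ν for B = 1.149/2 = 0.5745
n/ν for Z = 2.631/3 = 0.8770
Smallest n/ν is B → limiting reagent.
n(Q) produced = (1/2) × 1.149 = 0.5745 mol
Step 2:
n(Q) available = 0.5745 mol
n(A) = 60.00 / 116.70 = 0.5141 mol
n/ν for Q = 0.5745/3 = 0.1915
n/ν for A = 0.5141/3 = 0.1714
Smallest n/ν is A → limiting reagent.
n(R) = (3/3) × 0.5141 = 0.5141 mol

0.514 mol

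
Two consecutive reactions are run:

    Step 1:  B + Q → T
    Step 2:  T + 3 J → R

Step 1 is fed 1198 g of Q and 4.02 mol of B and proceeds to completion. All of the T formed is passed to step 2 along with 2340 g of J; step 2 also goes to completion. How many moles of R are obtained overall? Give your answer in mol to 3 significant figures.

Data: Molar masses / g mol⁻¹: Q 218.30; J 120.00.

4.02 mol

Step 1:
n(Q) = 1198 / 218.30 = 5.488 mol
n(B) = 4.020 mol
n/ν for Q = 5.488/1 = 5.488
n/ν for B = 4.020/1 = 4.020
Smallest n/ν is B → limiting reagent.
n(T) produced = (1/1) × 4.020 = 4.020 mol
Step 2:
n(T) available = 4.020 mol
n(J) = 2340 / 120.00 = 19.50 mol
n/ν for T = 4.020/1 = 4.020
n/ν for J = 19.50/3 = 6.500
Smallest n/ν is T → limiting reagent.
n(R) = (1/1) × 4.020 = 4.020 mol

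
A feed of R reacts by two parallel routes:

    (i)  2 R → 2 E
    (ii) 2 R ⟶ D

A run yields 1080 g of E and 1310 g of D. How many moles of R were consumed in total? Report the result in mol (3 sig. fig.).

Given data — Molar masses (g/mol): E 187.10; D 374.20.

12.8 mol

n(E) = 1080 / 187.10 = 5.772 mol
n(D) = 1310 / 374.20 = 3.501 mol
n(R) via (i) = (2/2)×5.772 = 5.772 mol
n(R) via (ii) = (2/1)×3.501 = 7.002 mol
total n(R) = 5.772 + 7.002 = 12.77 mol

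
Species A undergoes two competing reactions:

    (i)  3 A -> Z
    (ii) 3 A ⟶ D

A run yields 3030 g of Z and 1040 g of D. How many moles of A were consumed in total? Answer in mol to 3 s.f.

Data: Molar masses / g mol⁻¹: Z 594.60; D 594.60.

20.5 mol

n(Z) = 3030 / 594.60 = 5.096 mol
n(D) = 1040 / 594.60 = 1.749 mol
n(A) via (i) = (3/1)×5.096 = 15.29 mol
n(A) via (ii) = (3/1)×1.749 = 5.247 mol
total n(A) = 15.29 + 5.247 = 20.54 mol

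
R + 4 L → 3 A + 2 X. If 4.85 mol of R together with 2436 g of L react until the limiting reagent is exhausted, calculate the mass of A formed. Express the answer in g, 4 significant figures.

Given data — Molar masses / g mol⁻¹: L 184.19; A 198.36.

1968 g

n(R) = 4.850 mol
n(L) = 2436 / 184.19 = 13.23 mol
n/ν → R: 4.850, L: 3.308; L is limiting.
n(A) = (3/4) × 13.23 = 9.923 mol
mass = 9.923 × 198.36 = 1968 g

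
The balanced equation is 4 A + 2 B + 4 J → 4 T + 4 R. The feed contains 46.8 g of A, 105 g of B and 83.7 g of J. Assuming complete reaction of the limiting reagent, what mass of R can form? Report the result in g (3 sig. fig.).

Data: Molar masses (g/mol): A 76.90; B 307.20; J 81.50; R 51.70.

31.5 g

n(A) = 46.80 / 76.90 = 0.6086 mol
n(B) = 105.0 / 307.20 = 0.3418 mol
n(J) = 83.70 / 81.50 = 1.027 mol
n/ν → A: 0.1522, B: 0.1709, J: 0.2568; A is limiting.
n(R) = (4/4) × 0.6086 = 0.6086 mol
mass = 0.6086 × 51.70 = 31.46 g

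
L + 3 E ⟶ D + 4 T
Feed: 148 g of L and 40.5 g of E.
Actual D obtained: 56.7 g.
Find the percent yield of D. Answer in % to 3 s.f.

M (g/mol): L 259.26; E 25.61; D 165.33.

n(L) = 148.0 / 259.26 = 0.5709 mol
n(E) = 40.50 / 25.61 = 1.581 mol
n/ν → L: 0.5709, E: 0.5270; E is limiting.
theoretical n(D) = (1/3) × 1.581 = 0.5270 mol → 87.13 g
% yield = 56.7 / 87.13 × 100 = 65.08 %

65.1 %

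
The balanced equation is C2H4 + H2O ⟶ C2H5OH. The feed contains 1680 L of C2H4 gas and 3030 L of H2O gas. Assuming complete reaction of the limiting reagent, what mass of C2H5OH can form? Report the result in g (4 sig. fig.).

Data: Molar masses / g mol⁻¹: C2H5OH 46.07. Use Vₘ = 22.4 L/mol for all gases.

n(C2H4) = 1680 / 22.4 = 75.00 mol
n(H2O) = 3030 / 22.4 = 135.3 mol
n/ν for C2H4 = 75.00/1 = 75.00
n/ν for H2O = 135.3/1 = 135.3
Smallest n/ν is C2H4 → limiting reagent.
n(C2H5OH) = (1/1) × 75.00 = 75.00 mol
mass = 75.00 × 46.07 = 3455 g

3455 g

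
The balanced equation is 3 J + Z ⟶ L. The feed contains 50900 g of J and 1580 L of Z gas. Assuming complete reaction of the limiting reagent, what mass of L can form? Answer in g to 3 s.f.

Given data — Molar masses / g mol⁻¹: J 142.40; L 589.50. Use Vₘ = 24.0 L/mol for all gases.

38800 g

n(J) = 50900 / 142.40 = 357.4 mol
n(Z) = 1580 / 24.0 = 65.83 mol
n/ν → J: 119.1, Z: 65.83; Z is limiting.
n(L) = (1/1) × 65.83 = 65.83 mol
mass = 65.83 × 589.50 = 38810 g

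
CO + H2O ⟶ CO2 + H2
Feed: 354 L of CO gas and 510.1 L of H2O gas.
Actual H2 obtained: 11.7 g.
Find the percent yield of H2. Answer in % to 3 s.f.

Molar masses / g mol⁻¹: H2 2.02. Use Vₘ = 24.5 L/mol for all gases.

40.1 %

n(CO) = 354.0 / 24.5 = 14.45 mol
n(H2O) = 510.1 / 24.5 = 20.82 mol
n/ν for CO = 14.45/1 = 14.45
n/ν for H2O = 20.82/1 = 20.82
Smallest n/ν is CO → limiting reagent.
theoretical n(H2) = (1/1) × 14.45 = 14.45 mol → 29.19 g
% yield = 11.7 / 29.19 × 100 = 40.08 %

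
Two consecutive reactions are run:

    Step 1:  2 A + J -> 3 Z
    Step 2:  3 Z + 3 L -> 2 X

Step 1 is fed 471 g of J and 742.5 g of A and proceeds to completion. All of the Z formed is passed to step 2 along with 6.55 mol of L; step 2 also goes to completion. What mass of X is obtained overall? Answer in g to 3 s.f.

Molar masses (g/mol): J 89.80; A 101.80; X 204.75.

Step 1:
n(J) = 471.0 / 89.80 = 5.245 mol
n(A) = 742.5 / 101.80 = 7.294 mol
n/ν → J: 5.245, A: 3.647; A is limiting.
n(Z) produced = (3/2) × 7.294 = 10.94 mol
Step 2:
n(Z) available = 10.94 mol
n(L) = 6.550 mol
n/ν → Z: 3.647, L: 2.183; L is limiting.
n(X) = (2/3) × 6.550 = 4.367 mol
mass = 4.367 × 204.75 = 894.1 g

894 g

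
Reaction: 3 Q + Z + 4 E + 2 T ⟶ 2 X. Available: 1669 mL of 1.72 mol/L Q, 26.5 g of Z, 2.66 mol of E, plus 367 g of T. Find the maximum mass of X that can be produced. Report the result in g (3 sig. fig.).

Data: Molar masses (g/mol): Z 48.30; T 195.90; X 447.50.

491 g

n(Q) = 1.72 × 1669/1000 = 2.871 mol
n(Z) = 26.50 / 48.30 = 0.5487 mol
n(E) = 2.660 mol
n(T) = 367.0 / 195.90 = 1.873 mol
n/ν → Q: 0.9570, Z: 0.5487, E: 0.6650, T: 0.9365; Z is limiting.
n(X) = (2/1) × 0.5487 = 1.097 mol
mass = 1.097 × 447.50 = 490.9 g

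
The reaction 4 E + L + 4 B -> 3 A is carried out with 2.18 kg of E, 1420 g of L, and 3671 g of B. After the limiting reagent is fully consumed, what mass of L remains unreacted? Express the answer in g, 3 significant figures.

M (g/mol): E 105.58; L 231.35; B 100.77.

n(E) = 2.180×1000 / 105.58 = 20.65 mol
n(L) = 1420 / 231.35 = 6.138 mol
n(B) = 3671 / 100.77 = 36.43 mol
n/ν for E = 20.65/4 = 5.163
n/ν for L = 6.138/1 = 6.138
n/ν for B = 36.43/4 = 9.108
Smallest n/ν is E → limiting reagent.
L consumed = (1/4) × 20.65 = 5.163 mol
L remaining = 6.138 − 5.163 = 0.9750 mol
mass = 0.9750 × 231.35 = 225.6 g

226 g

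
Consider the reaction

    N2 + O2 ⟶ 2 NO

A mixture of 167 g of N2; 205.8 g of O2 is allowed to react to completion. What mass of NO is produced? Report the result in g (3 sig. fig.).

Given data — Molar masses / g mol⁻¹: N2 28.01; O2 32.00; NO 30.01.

n(N2) = 167.0 / 28.01 = 5.962 mol
n(O2) = 205.8 / 32.00 = 6.431 mol
n/ν for N2 = 5.962/1 = 5.962
n/ν for O2 = 6.431/1 = 6.431
Smallest n/ν is N2 → limiting reagent.
n(NO) = (2/1) × 5.962 = 11.92 mol
mass = 11.92 × 30.01 = 357.7 g

358 g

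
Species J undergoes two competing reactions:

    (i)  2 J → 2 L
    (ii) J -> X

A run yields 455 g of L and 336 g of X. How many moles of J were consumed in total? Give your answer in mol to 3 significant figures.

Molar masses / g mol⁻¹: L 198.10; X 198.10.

n(L) = 455 / 198.10 = 2.297 mol
n(X) = 336 / 198.10 = 1.696 mol
n(J) via (i) = (2/2)×2.297 = 2.297 mol
n(J) via (ii) = (1/1)×1.696 = 1.696 mol
total n(J) = 2.297 + 1.696 = 3.993 mol

3.99 mol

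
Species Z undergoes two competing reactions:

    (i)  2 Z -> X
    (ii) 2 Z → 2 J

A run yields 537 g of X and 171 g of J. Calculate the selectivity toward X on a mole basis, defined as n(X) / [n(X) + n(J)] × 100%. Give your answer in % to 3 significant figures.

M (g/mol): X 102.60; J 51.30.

61.1 %

n(X) = 537 / 102.60 = 5.234 mol
n(J) = 171 / 51.30 = 3.333 mol
selectivity = 5.234/(5.234+3.333) × 100 = 61.09 %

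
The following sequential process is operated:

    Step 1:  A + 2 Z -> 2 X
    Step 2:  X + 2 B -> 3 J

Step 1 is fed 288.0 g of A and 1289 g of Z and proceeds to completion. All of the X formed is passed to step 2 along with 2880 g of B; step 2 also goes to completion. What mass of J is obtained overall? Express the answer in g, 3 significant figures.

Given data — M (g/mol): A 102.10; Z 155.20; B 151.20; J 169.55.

2870 g

Step 1:
n(A) = 288.0 / 102.10 = 2.821 mol
n(Z) = 1289 / 155.20 = 8.305 mol
n/ν for A = 2.821/1 = 2.821
n/ν for Z = 8.305/2 = 4.153
Smallest n/ν is A → limiting reagent.
n(X) produced = (2/1) × 2.821 = 5.642 mol
Step 2:
n(X) available = 5.642 mol
n(B) = 2880 / 151.20 = 19.05 mol
n/ν for X = 5.642/1 = 5.642
n/ν for B = 19.05/2 = 9.525
Smallest n/ν is X → limiting reagent.
n(J) = (3/1) × 5.642 = 16.93 mol
mass = 16.93 × 169.55 = 2870 g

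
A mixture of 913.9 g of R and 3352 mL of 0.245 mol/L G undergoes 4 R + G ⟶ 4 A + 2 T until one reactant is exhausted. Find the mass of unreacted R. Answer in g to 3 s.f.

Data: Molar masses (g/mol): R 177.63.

330 g

n(R) = 913.9 / 177.63 = 5.145 mol
n(G) = 0.245 × 3352/1000 = 0.8212 mol
n/ν for R = 5.145/4 = 1.286
n/ν for G = 0.8212/1 = 0.8212
Smallest n/ν is G → limiting reagent.
R consumed = (4/1) × 0.8212 = 3.285 mol
R remaining = 5.145 − 3.285 = 1.860 mol
mass = 1.860 × 177.63 = 330.4 g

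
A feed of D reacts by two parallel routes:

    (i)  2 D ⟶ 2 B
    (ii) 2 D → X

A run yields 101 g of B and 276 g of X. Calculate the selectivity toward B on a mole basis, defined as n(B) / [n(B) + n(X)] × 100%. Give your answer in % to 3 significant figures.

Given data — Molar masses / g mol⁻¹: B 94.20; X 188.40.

n(B) = 101 / 94.20 = 1.072 mol
n(X) = 276 / 188.40 = 1.465 mol
selectivity = 1.072/(1.072+1.465) × 100 = 42.25 %

42.3 %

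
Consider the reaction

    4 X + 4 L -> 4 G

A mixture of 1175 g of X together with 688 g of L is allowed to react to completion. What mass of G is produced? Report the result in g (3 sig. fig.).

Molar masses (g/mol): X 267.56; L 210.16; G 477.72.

n(X) = 1175 / 267.56 = 4.392 mol
n(L) = 688.0 / 210.16 = 3.274 mol
n/ν for X = 4.392/4 = 1.098
n/ν for L = 3.274/4 = 0.8185
Smallest n/ν is L → limiting reagent.
n(G) = (4/4) × 3.274 = 3.274 mol
mass = 3.274 × 477.72 = 1564 g

1560 g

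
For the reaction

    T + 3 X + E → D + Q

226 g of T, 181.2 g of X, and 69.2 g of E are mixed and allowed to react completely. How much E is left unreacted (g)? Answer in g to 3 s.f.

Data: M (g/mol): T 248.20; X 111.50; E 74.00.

n(T) = 226.0 / 248.20 = 0.9106 mol
n(X) = 181.2 / 111.50 = 1.625 mol
n(E) = 69.20 / 74.00 = 0.9351 mol
n/ν for T = 0.9106/1 = 0.9106
n/ν for X = 1.625/3 = 0.5417
n/ν for E = 0.9351/1 = 0.9351
Smallest n/ν is X → limiting reagent.
E consumed = (1/3) × 1.625 = 0.5417 mol
E remaining = 0.9351 − 0.5417 = 0.3934 mol
mass = 0.3934 × 74.00 = 29.11 g

29.1 g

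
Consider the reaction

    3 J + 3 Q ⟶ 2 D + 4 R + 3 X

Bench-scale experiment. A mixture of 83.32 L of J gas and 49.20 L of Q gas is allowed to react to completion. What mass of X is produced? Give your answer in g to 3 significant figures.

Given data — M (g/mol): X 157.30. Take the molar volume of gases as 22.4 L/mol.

345 g

n(J) = 83.32 / 22.4 = 3.720 mol
n(Q) = 49.20 / 22.4 = 2.196 mol
n/ν for J = 3.720/3 = 1.240
n/ν for Q = 2.196/3 = 0.7320
Smallest n/ν is Q → limiting reagent.
n(X) = (3/3) × 2.196 = 2.196 mol
mass = 2.196 × 157.30 = 345.4 g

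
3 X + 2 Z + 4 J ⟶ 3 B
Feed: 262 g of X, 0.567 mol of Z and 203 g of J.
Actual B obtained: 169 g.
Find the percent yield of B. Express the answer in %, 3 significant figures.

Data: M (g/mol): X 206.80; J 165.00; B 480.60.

41.3 %

n(X) = 262.0 / 206.80 = 1.267 mol
n(Z) = 0.5670 mol
n(J) = 203.0 / 165.00 = 1.230 mol
n/ν for X = 1.267/3 = 0.4223
n/ν for Z = 0.5670/2 = 0.2835
n/ν for J = 1.230/4 = 0.3075
Smallest n/ν is Z → limiting reagent.
theoretical n(B) = (3/2) × 0.5670 = 0.8505 mol → 408.8 g
% yield = 169 / 408.8 × 100 = 41.34 %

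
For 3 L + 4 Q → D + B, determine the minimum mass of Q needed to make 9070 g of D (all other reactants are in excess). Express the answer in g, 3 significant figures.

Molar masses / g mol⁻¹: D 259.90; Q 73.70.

10300 g

n(D) = 9070 / 259.90 = 34.90 mol
n(Q) = (4/1) × 34.90 = 139.6 mol
mass = 139.6 × 73.70 = 10290 g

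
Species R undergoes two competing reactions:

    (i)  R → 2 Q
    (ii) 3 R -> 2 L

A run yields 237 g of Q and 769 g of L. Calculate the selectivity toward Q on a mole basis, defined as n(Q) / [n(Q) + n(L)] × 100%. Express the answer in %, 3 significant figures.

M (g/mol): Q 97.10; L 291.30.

48.0 %

n(Q) = 237 / 97.10 = 2.441 mol
n(L) = 769 / 291.30 = 2.640 mol
selectivity = 2.441/(2.441+2.640) × 100 = 48.04 %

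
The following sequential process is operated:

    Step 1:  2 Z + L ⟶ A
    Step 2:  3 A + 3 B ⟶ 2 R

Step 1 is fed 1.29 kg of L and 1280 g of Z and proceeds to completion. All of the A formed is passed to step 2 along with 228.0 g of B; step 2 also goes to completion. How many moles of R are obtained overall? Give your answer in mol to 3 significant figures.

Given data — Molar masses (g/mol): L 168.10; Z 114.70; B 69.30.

2.19 mol

Step 1:
n(L) = 1.290×1000 / 168.10 = 7.674 mol
n(Z) = 1280 / 114.70 = 11.16 mol
n/ν for L = 7.674/1 = 7.674
n/ν for Z = 11.16/2 = 5.580
Smallest n/ν is Z → limiting reagent.
n(A) produced = (1/2) × 11.16 = 5.580 mol
Step 2:
n(A) available = 5.580 mol
n(B) = 228.0 / 69.30 = 3.290 mol
n/ν for A = 5.580/3 = 1.860
n/ν for B = 3.290/3 = 1.097
Smallest n/ν is B → limiting reagent.
n(R) = (2/3) × 3.290 = 2.193 mol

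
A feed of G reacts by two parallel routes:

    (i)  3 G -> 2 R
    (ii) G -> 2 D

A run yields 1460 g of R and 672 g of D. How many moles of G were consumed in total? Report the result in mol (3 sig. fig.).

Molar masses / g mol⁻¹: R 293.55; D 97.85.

10.9 mol

n(R) = 1460 / 293.55 = 4.974 mol
n(D) = 672 / 97.85 = 6.868 mol
n(G) via (i) = (3/2)×4.974 = 7.461 mol
n(G) via (ii) = (1/2)×6.868 = 3.434 mol
total n(G) = 7.461 + 3.434 = 10.90 mol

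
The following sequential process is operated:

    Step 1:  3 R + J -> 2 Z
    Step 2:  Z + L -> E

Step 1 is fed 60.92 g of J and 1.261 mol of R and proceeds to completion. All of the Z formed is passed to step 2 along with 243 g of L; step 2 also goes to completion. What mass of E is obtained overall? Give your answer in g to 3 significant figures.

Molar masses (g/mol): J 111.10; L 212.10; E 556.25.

Step 1:
n(J) = 60.92 / 111.10 = 0.5483 mol
n(R) = 1.261 mol
n/ν for J = 0.5483/1 = 0.5483
n/ν for R = 1.261/3 = 0.4203
Smallest n/ν is R → limiting reagent.
n(Z) produced = (2/3) × 1.261 = 0.8407 mol
Step 2:
n(Z) available = 0.8407 mol
n(L) = 243.0 / 212.10 = 1.146 mol
n/ν for Z = 0.8407/1 = 0.8407
n/ν for L = 1.146/1 = 1.146
Smallest n/ν is Z → limiting reagent.
n(E) = (1/1) × 0.8407 = 0.8407 mol
mass = 0.8407 × 556.25 = 467.6 g

468 g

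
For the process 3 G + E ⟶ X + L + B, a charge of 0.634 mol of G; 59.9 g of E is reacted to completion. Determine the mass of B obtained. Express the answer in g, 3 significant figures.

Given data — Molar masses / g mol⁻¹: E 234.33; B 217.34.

n(G) = 0.6340 mol
n(E) = 59.90 / 234.33 = 0.2556 mol
n/ν for G = 0.6340/3 = 0.2113
n/ν for E = 0.2556/1 = 0.2556
Smallest n/ν is G → limiting reagent.
n(B) = (1/3) × 0.6340 = 0.2113 mol
mass = 0.2113 × 217.34 = 45.92 g

45.9 g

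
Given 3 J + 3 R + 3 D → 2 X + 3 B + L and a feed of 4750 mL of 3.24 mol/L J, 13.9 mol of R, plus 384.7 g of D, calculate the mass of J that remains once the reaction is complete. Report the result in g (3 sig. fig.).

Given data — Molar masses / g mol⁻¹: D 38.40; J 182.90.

n(J) = 3.24 × 4750/1000 = 15.39 mol
n(R) = 13.90 mol
n(D) = 384.7 / 38.40 = 10.02 mol
n/ν for J = 15.39/3 = 5.130
n/ν for R = 13.90/3 = 4.633
n/ν for D = 10.02/3 = 3.340
Smallest n/ν is D → limiting reagent.
J consumed = (3/3) × 10.02 = 10.02 mol
J remaining = 15.39 − 10.02 = 5.370 mol
mass = 5.370 × 182.90 = 982.2 g

982 g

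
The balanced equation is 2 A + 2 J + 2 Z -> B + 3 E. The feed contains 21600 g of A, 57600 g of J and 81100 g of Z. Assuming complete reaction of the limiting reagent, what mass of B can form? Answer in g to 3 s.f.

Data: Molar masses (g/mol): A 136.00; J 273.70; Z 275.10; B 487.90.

n(A) = 21600 / 136.00 = 158.8 mol
n(J) = 57600 / 273.70 = 210.4 mol
n(Z) = 81100 / 275.10 = 294.8 mol
n/ν for A = 158.8/2 = 79.40
n/ν for J = 210.4/2 = 105.2
n/ν for Z = 294.8/2 = 147.4
Smallest n/ν is A → limiting reagent.
n(B) = (1/2) × 158.8 = 79.40 mol
mass = 79.40 × 487.90 = 38740 g

38700 g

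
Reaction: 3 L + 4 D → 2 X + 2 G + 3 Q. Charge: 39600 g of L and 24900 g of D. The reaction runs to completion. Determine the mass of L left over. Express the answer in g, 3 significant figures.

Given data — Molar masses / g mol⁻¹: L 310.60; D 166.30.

4720 g

n(L) = 39600 / 310.60 = 127.5 mol
n(D) = 24900 / 166.30 = 149.7 mol
n/ν for L = 127.5/3 = 42.50
n/ν for D = 149.7/4 = 37.43
Smallest n/ν is D → limiting reagent.
L consumed = (3/4) × 149.7 = 112.3 mol
L remaining = 127.5 − 112.3 = 15.20 mol
mass = 15.20 × 310.60 = 4721 g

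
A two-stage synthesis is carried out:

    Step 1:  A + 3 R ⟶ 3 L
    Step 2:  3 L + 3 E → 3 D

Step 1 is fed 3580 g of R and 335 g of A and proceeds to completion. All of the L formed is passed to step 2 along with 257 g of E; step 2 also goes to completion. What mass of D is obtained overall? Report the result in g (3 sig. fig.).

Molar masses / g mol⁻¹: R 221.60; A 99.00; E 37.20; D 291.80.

Step 1:
n(R) = 3580 / 221.60 = 16.16 mol
n(A) = 335.0 / 99.00 = 3.384 mol
n/ν for R = 16.16/3 = 5.387
n/ν for A = 3.384/1 = 3.384
Smallest n/ν is A → limiting reagent.
n(L) produced = (3/1) × 3.384 = 10.15 mol
Step 2:
n(L) available = 10.15 mol
n(E) = 257.0 / 37.20 = 6.909 mol
n/ν for L = 10.15/3 = 3.383
n/ν for E = 6.909/3 = 2.303
Smallest n/ν is E → limiting reagent.
n(D) = (3/3) × 6.909 = 6.909 mol
mass = 6.909 × 291.80 = 2016 g

2020 g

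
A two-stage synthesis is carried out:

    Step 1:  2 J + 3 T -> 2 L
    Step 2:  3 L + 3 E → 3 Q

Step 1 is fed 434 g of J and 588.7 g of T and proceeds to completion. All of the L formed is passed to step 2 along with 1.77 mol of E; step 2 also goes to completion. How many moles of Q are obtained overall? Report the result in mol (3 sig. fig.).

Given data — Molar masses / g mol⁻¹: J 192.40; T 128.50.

1.77 mol

Step 1:
n(J) = 434.0 / 192.40 = 2.256 mol
n(T) = 588.7 / 128.50 = 4.581 mol
n/ν for J = 2.256/2 = 1.128
n/ν for T = 4.581/3 = 1.527
Smallest n/ν is J → limiting reagent.
n(L) produced = (2/2) × 2.256 = 2.256 mol
Step 2:
n(L) available = 2.256 mol
n(E) = 1.770 mol
n/ν for L = 2.256/3 = 0.7520
n/ν for E = 1.770/3 = 0.5900
Smallest n/ν is E → limiting reagent.
n(Q) = (3/3) × 1.770 = 1.770 mol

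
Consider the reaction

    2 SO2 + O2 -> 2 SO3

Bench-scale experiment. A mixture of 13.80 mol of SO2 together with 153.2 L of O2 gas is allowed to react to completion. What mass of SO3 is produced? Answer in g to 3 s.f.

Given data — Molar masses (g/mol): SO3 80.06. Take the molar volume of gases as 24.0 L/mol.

n(SO2) = 13.80 mol
n(O2) = 153.2 / 24.0 = 6.383 mol
n/ν for SO2 = 13.80/2 = 6.900
n/ν for O2 = 6.383/1 = 6.383
Smallest n/ν is O2 → limiting reagent.
n(SO3) = (2/1) × 6.383 = 12.77 mol
mass = 12.77 × 80.06 = 1022 g

1020 g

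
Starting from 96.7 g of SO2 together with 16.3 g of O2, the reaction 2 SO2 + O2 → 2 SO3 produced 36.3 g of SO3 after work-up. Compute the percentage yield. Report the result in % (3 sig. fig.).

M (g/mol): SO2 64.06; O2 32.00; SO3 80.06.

44.5 %

n(SO2) = 96.70 / 64.06 = 1.510 mol
n(O2) = 16.30 / 32.00 = 0.5094 mol
n/ν for SO2 = 1.510/2 = 0.7550
n/ν for O2 = 0.5094/1 = 0.5094
Smallest n/ν is O2 → limiting reagent.
theoretical n(SO3) = (2/1) × 0.5094 = 1.019 mol → 81.58 g
% yield = 36.3 / 81.58 × 100 = 44.50 %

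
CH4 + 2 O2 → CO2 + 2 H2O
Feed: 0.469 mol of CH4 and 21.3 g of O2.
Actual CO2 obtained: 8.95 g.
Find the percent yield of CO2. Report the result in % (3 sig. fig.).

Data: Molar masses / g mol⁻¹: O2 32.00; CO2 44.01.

61.1 %

n(CH4) = 0.4690 mol
n(O2) = 21.30 / 32.00 = 0.6656 mol
n/ν → CH4: 0.4690, O2: 0.3328; O2 is limiting.
theoretical n(CO2) = (1/2) × 0.6656 = 0.3328 mol → 14.65 g
% yield = 8.95 / 14.65 × 100 = 61.09 %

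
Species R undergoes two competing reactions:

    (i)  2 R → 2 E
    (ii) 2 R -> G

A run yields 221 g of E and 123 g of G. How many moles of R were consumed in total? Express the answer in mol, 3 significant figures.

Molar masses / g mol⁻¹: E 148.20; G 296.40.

2.32 mol

n(E) = 221 / 148.20 = 1.491 mol
n(G) = 123 / 296.40 = 0.4150 mol
n(R) via (i) = (2/2)×1.491 = 1.491 mol
n(R) via (ii) = (2/1)×0.4150 = 0.8300 mol
total n(R) = 1.491 + 0.8300 = 2.321 mol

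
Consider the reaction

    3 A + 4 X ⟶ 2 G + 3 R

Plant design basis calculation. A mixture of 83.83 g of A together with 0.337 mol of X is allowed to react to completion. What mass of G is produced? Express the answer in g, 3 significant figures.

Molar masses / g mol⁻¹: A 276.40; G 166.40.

n(A) = 83.83 / 276.40 = 0.3033 mol
n(X) = 0.3370 mol
n/ν for A = 0.3033/3 = 0.1011
n/ν for X = 0.3370/4 = 0.08425
Smallest n/ν is X → limiting reagent.
n(G) = (2/4) × 0.3370 = 0.1685 mol
mass = 0.1685 × 166.40 = 28.04 g

28.0 g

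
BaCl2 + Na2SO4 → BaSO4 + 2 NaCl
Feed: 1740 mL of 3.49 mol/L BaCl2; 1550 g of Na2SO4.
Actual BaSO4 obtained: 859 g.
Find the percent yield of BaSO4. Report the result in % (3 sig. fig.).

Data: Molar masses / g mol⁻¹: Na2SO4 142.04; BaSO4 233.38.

60.6 %

n(BaCl2) = 3.49 × 1740/1000 = 6.073 mol
n(Na2SO4) = 1550 / 142.04 = 10.91 mol
n/ν → BaCl2: 6.073, Na2SO4: 10.91; BaCl2 is limiting.
theoretical n(BaSO4) = (1/1) × 6.073 = 6.073 mol → 1417 g
% yield = 859 / 1417 × 100 = 60.62 %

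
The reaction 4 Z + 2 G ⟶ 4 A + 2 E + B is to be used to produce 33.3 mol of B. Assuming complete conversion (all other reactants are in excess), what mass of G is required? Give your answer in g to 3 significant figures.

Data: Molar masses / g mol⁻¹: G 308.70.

n(B) = 33.30 mol
n(G) = (2/1) × 33.30 = 66.60 mol
mass = 66.60 × 308.70 = 20560 g

20600 g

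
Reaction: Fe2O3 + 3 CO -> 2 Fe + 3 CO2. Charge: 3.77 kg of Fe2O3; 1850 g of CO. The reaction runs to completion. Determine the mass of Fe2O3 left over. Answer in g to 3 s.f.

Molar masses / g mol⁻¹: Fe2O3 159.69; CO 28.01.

n(Fe2O3) = 3.770×1000 / 159.69 = 23.61 mol
n(CO) = 1850 / 28.01 = 66.05 mol
n/ν for Fe2O3 = 23.61/1 = 23.61
n/ν for CO = 66.05/3 = 22.02
Smallest n/ν is CO → limiting reagent.
Fe2O3 consumed = (1/3) × 66.05 = 22.02 mol
Fe2O3 remaining = 23.61 − 22.02 = 1.590 mol
mass = 1.590 × 159.69 = 253.9 g

254 g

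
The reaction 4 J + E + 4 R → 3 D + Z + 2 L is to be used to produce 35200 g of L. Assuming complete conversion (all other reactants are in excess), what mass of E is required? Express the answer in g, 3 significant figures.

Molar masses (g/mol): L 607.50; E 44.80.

1300 g

n(L) = 35200 / 607.50 = 57.94 mol
n(E) = (1/2) × 57.94 = 28.97 mol
mass = 28.97 × 44.80 = 1298 g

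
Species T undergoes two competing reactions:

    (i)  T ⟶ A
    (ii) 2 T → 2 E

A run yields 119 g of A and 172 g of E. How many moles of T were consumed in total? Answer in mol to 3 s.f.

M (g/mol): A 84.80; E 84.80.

3.43 mol

n(A) = 119 / 84.80 = 1.403 mol
n(E) = 172 / 84.80 = 2.028 mol
n(T) via (i) = (1/1)×1.403 = 1.403 mol
n(T) via (ii) = (2/2)×2.028 = 2.028 mol
total n(T) = 1.403 + 2.028 = 3.431 mol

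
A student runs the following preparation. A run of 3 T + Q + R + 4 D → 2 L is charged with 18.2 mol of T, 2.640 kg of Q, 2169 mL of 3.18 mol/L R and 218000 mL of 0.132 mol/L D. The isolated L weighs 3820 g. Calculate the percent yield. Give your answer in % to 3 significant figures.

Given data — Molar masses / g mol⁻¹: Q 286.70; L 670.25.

n(T) = 18.20 mol
n(Q) = 2.640×1000 / 286.70 = 9.208 mol
n(R) = 3.18 × 2169/1000 = 6.897 mol
n(D) = 0.132 × 218000/1000 = 28.78 mol
n/ν → T: 6.067, Q: 9.208, R: 6.897, D: 7.195; T is limiting.
theoretical n(L) = (2/3) × 18.20 = 12.13 mol → 8130 g
% yield = 3820 / 8130 × 100 = 46.99 %

47.0 %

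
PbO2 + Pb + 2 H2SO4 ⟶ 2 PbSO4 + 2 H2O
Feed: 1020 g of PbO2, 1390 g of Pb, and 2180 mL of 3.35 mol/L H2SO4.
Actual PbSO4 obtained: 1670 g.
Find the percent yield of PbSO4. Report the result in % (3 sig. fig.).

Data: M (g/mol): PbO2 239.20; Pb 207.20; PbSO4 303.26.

n(PbO2) = 1020 / 239.20 = 4.264 mol
n(Pb) = 1390 / 207.20 = 6.708 mol
n(H2SO4) = 3.35 × 2180/1000 = 7.303 mol
n/ν for PbO2 = 4.264/1 = 4.264
n/ν for Pb = 6.708/1 = 6.708
n/ν for H2SO4 = 7.303/2 = 3.652
Smallest n/ν is H2SO4 → limiting reagent.
theoretical n(PbSO4) = (2/2) × 7.303 = 7.303 mol → 2215 g
% yield = 1670 / 2215 × 100 = 75.40 %

75.4 %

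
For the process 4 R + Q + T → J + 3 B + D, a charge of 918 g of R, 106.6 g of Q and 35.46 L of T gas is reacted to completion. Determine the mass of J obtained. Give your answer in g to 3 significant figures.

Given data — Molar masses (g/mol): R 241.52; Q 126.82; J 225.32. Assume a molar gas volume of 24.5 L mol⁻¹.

n(R) = 918.0 / 241.52 = 3.801 mol
n(Q) = 106.6 / 126.82 = 0.8406 mol
n(T) = 35.46 / 24.5 = 1.447 mol
n/ν for R = 3.801/4 = 0.9503
n/ν for Q = 0.8406/1 = 0.8406
n/ν for T = 1.447/1 = 1.447
Smallest n/ν is Q → limiting reagent.
n(J) = (1/1) × 0.8406 = 0.8406 mol
mass = 0.8406 × 225.32 = 189.4 g

189 g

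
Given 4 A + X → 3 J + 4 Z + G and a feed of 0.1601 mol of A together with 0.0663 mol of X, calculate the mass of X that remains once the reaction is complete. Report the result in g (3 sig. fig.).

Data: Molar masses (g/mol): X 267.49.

7.03 g

n(A) = 0.1601 mol
n(X) = 0.06630 mol
n/ν for A = 0.1601/4 = 0.04003
n/ν for X = 0.06630/1 = 0.06630
Smallest n/ν is A → limiting reagent.
X consumed = (1/4) × 0.1601 = 0.04003 mol
X remaining = 0.06630 − 0.04003 = 0.02627 mol
mass = 0.02627 × 267.49 = 7.027 g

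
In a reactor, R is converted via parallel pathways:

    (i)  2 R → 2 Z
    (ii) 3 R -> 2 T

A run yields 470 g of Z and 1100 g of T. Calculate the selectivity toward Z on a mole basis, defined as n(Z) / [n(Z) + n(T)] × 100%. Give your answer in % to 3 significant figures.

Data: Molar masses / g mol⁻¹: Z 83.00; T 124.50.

n(Z) = 470 / 83.00 = 5.663 mol
n(T) = 1100 / 124.50 = 8.835 mol
selectivity = 5.663/(5.663+8.835) × 100 = 39.06 %

39.1 %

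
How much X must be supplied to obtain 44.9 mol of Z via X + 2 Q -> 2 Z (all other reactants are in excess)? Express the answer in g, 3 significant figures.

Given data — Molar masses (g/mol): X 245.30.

n(Z) = 44.90 mol
n(X) = (1/2) × 44.90 = 22.45 mol
mass = 22.45 × 245.30 = 5507 g

5510 g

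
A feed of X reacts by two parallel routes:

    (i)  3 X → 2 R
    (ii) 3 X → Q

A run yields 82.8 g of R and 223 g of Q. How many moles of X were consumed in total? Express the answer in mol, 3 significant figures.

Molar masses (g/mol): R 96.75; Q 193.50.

n(R) = 82.8 / 96.75 = 0.8558 mol
n(Q) = 223 / 193.50 = 1.152 mol
n(X) via (i) = (3/2)×0.8558 = 1.284 mol
n(X) via (ii) = (3/1)×1.152 = 3.456 mol
total n(X) = 1.284 + 3.456 = 4.740 mol

4.74 mol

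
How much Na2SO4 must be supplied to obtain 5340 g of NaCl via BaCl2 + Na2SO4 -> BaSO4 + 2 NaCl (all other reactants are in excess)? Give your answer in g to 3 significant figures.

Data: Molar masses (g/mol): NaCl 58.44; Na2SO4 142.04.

6490 g

n(NaCl) = 5340 / 58.44 = 91.38 mol
n(Na2SO4) = (1/2) × 91.38 = 45.69 mol
mass = 45.69 × 142.04 = 6490 g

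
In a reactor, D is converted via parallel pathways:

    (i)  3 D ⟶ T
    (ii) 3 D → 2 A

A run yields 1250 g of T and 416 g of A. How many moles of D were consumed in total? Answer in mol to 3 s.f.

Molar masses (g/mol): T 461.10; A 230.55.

n(T) = 1250 / 461.10 = 2.711 mol
n(A) = 416 / 230.55 = 1.804 mol
n(D) via (i) = (3/1)×2.711 = 8.133 mol
n(D) via (ii) = (3/2)×1.804 = 2.706 mol
total n(D) = 8.133 + 2.706 = 10.84 mol

10.8 mol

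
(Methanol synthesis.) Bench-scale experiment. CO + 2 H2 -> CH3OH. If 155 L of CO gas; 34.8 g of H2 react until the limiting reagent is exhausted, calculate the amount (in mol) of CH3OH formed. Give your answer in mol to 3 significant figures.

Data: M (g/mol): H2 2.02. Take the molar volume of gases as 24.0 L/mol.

n(CO) = 155.0 / 24.0 = 6.458 mol
n(H2) = 34.80 / 2.02 = 17.23 mol
n/ν for CO = 6.458/1 = 6.458
n/ν for H2 = 17.23/2 = 8.615
Smallest n/ν is CO → limiting reagent.
n(CH3OH) = (1/1) × 6.458 = 6.458 mol

6.46 mol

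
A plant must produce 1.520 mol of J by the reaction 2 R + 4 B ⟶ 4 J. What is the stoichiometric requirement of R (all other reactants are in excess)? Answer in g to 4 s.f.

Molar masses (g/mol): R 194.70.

148.0 g

n(J) = 1.520 mol
n(R) = (2/4) × 1.520 = 0.7600 mol
mass = 0.7600 × 194.70 = 148.0 g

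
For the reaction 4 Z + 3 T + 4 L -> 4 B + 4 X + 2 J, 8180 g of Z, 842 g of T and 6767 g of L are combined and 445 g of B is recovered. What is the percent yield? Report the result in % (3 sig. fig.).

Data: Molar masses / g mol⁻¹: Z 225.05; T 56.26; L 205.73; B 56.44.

39.5 %

n(Z) = 8180 / 225.05 = 36.35 mol
n(T) = 842.0 / 56.26 = 14.97 mol
n(L) = 6767 / 205.73 = 32.89 mol
n/ν for Z = 36.35/4 = 9.088
n/ν for T = 14.97/3 = 4.990
n/ν for L = 32.89/4 = 8.223
Smallest n/ν is T → limiting reagent.
theoretical n(B) = (4/3) × 14.97 = 19.96 mol → 1127 g
% yield = 445 / 1127 × 100 = 39.49 %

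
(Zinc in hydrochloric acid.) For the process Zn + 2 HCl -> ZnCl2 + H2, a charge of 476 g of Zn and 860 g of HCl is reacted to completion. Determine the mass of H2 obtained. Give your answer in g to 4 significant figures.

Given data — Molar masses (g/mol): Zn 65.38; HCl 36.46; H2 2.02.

n(Zn) = 476.0 / 65.38 = 7.281 mol
n(HCl) = 860.0 / 36.46 = 23.59 mol
n/ν for Zn = 7.281/1 = 7.281
n/ν for HCl = 23.59/2 = 11.80
Smallest n/ν is Zn → limiting reagent.
n(H2) = (1/1) × 7.281 = 7.281 mol
mass = 7.281 × 2.02 = 14.71 g

14.71 g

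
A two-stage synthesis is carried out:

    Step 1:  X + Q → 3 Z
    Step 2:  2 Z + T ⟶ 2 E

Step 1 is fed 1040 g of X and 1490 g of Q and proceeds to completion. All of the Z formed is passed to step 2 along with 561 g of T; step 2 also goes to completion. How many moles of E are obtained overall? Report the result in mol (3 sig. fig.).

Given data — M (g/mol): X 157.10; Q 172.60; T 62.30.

18.0 mol

Step 1:
n(X) = 1040 / 157.10 = 6.620 mol
n(Q) = 1490 / 172.60 = 8.633 mol
n/ν for X = 6.620/1 = 6.620
n/ν for Q = 8.633/1 = 8.633
Smallest n/ν is X → limiting reagent.
n(Z) produced = (3/1) × 6.620 = 19.86 mol
Step 2:
n(Z) available = 19.86 mol
n(T) = 561.0 / 62.30 = 9.005 mol
n/ν for Z = 19.86/2 = 9.930
n/ν for T = 9.005/1 = 9.005
Smallest n/ν is T → limiting reagent.
n(E) = (2/1) × 9.005 = 18.01 mol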